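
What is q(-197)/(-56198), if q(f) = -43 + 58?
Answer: -15/56198 ≈ -0.00026691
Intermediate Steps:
q(f) = 15
q(-197)/(-56198) = 15/(-56198) = 15*(-1/56198) = -15/56198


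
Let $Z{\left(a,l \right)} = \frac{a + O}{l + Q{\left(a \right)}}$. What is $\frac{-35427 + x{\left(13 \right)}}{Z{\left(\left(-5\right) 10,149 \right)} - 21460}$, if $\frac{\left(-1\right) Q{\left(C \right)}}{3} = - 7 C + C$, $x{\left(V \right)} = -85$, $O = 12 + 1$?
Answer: $\frac{26669512}{16116423} \approx 1.6548$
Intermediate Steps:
$O = 13$
$Q{\left(C \right)} = 18 C$ ($Q{\left(C \right)} = - 3 \left(- 7 C + C\right) = - 3 \left(- 6 C\right) = 18 C$)
$Z{\left(a,l \right)} = \frac{13 + a}{l + 18 a}$ ($Z{\left(a,l \right)} = \frac{a + 13}{l + 18 a} = \frac{13 + a}{l + 18 a}$)
$\frac{-35427 + x{\left(13 \right)}}{Z{\left(\left(-5\right) 10,149 \right)} - 21460} = \frac{-35427 - 85}{\frac{13 - 50}{149 + 18 \left(\left(-5\right) 10\right)} - 21460} = - \frac{35512}{\frac{13 - 50}{149 + 18 \left(-50\right)} - 21460} = - \frac{35512}{\frac{1}{149 - 900} \left(-37\right) - 21460} = - \frac{35512}{\frac{1}{-751} \left(-37\right) - 21460} = - \frac{35512}{\left(- \frac{1}{751}\right) \left(-37\right) - 21460} = - \frac{35512}{\frac{37}{751} - 21460} = - \frac{35512}{- \frac{16116423}{751}} = \left(-35512\right) \left(- \frac{751}{16116423}\right) = \frac{26669512}{16116423}$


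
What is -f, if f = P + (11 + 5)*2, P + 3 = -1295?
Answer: 1266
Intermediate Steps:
P = -1298 (P = -3 - 1295 = -1298)
f = -1266 (f = -1298 + (11 + 5)*2 = -1298 + 16*2 = -1298 + 32 = -1266)
-f = -1*(-1266) = 1266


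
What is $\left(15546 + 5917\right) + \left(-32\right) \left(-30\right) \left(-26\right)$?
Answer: $-3497$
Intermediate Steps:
$\left(15546 + 5917\right) + \left(-32\right) \left(-30\right) \left(-26\right) = 21463 + 960 \left(-26\right) = 21463 - 24960 = -3497$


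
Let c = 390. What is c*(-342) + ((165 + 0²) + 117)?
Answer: -133098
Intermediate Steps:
c*(-342) + ((165 + 0²) + 117) = 390*(-342) + ((165 + 0²) + 117) = -133380 + ((165 + 0) + 117) = -133380 + (165 + 117) = -133380 + 282 = -133098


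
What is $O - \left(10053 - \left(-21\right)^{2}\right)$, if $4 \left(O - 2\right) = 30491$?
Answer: $- \frac{7949}{4} \approx -1987.3$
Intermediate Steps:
$O = \frac{30499}{4}$ ($O = 2 + \frac{1}{4} \cdot 30491 = 2 + \frac{30491}{4} = \frac{30499}{4} \approx 7624.8$)
$O - \left(10053 - \left(-21\right)^{2}\right) = \frac{30499}{4} - \left(10053 - \left(-21\right)^{2}\right) = \frac{30499}{4} - \left(10053 - 441\right) = \frac{30499}{4} - 9612 = - \frac{7949}{4}$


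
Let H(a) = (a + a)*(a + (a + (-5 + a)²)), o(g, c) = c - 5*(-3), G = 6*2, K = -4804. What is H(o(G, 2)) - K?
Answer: 10856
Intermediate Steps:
G = 12
o(g, c) = 15 + c (o(g, c) = c + 15 = 15 + c)
H(a) = 2*a*((-5 + a)² + 2*a) (H(a) = (2*a)*((-5 + a)² + 2*a) = 2*a*((-5 + a)² + 2*a))
H(o(G, 2)) - K = 2*(15 + 2)*((-5 + (15 + 2))² + 2*(15 + 2)) - 1*(-4804) = 2*17*((-5 + 17)² + 2*17) + 4804 = 2*17*(12² + 34) + 4804 = 2*17*(144 + 34) + 4804 = 2*17*178 + 4804 = 6052 + 4804 = 10856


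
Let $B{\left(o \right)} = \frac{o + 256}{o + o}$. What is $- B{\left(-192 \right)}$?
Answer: $\frac{1}{6} \approx 0.16667$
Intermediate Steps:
$B{\left(o \right)} = \frac{256 + o}{2 o}$
$- B{\left(-192 \right)} = - \frac{256 - 192}{2 \left(-192\right)} = - \frac{\left(-1\right) 64}{2 \cdot 192} = \left(-1\right) \left(- \frac{1}{6}\right) = \frac{1}{6}$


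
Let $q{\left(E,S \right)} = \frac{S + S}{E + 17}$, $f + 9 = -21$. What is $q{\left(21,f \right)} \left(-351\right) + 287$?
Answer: $\frac{15983}{19} \approx 841.21$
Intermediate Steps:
$f = -30$ ($f = -9 - 21 = -30$)
$q{\left(E,S \right)} = \frac{2 S}{17 + E}$
$q{\left(21,f \right)} \left(-351\right) + 287 = 2 \left(-30\right) \frac{1}{17 + 21} \left(-351\right) + 287 = 2 \left(-30\right) \frac{1}{38} \left(-351\right) + 287 = \left(- \frac{30}{19}\right) \left(-351\right) + 287 = \frac{10530}{19} + 287 = \frac{15983}{19}$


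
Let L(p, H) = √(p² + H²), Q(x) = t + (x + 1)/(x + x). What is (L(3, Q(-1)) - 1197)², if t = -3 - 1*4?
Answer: (1197 - √58)² ≈ 1.4146e+6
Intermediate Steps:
t = -7 (t = -3 - 4 = -7)
Q(x) = -7 + (1 + x)/(2*x) (Q(x) = -7 + (x + 1)/(x + x) = -7 + (1 + x)/((2*x)) = -7 + (1 + x)*(1/(2*x)) = -7 + (1 + x)/(2*x))
L(p, H) = √(H² + p²)
(L(3, Q(-1)) - 1197)² = (√(((½)*(1 - 13*(-1))/(-1))² + 3²) - 1197)² = (√(((½)*(-1)*(1 + 13))² + 9) - 1197)² = (√(((½)*(-1)*14)² + 9) - 1197)² = (√((-7)² + 9) - 1197)² = (√(49 + 9) - 1197)² = (√58 - 1197)² = (-1197 + √58)²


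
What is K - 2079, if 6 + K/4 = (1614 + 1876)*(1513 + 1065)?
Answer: 35986777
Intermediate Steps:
K = 35988856 (K = -24 + 4*((1614 + 1876)*(1513 + 1065)) = -24 + 4*(3490*2578) = -24 + 4*8997220 = -24 + 35988880 = 35988856)
K - 2079 = 35988856 - 2079 = 35986777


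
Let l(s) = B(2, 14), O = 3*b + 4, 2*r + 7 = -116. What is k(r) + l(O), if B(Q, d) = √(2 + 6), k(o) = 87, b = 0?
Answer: 87 + 2*√2 ≈ 89.828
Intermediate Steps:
r = -123/2 (r = -7/2 + (½)*(-116) = -7/2 - 58 = -123/2 ≈ -61.500)
O = 4 (O = 3*0 + 4 = 0 + 4 = 4)
B(Q, d) = 2*√2 (B(Q, d) = √8 = 2*√2)
l(s) = 2*√2
k(r) + l(O) = 87 + 2*√2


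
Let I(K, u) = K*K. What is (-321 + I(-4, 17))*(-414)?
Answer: 126270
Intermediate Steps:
I(K, u) = K²
(-321 + I(-4, 17))*(-414) = (-321 + (-4)²)*(-414) = (-321 + 16)*(-414) = -305*(-414) = 126270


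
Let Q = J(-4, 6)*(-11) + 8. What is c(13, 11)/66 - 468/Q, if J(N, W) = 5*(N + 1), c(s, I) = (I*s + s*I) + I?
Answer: 621/346 ≈ 1.7948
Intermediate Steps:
c(s, I) = I + 2*I*s (c(s, I) = (I*s + I*s) + I = 2*I*s + I = I + 2*I*s)
J(N, W) = 5 + 5*N (J(N, W) = 5*(1 + N) = 5 + 5*N)
Q = 173 (Q = (5 + 5*(-4))*(-11) + 8 = (5 - 20)*(-11) + 8 = -15*(-11) + 8 = 165 + 8 = 173)
c(13, 11)/66 - 468/Q = (11*(1 + 2*13))/66 - 468/173 = (11*(1 + 26))*(1/66) - 468*1/173 = (11*27)*(1/66) - 468/173 = 297*(1/66) - 468/173 = 9/2 - 468/173 = 621/346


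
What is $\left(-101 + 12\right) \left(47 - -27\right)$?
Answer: $-6586$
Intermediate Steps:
$\left(-101 + 12\right) \left(47 - -27\right) = - 89 \left(47 + 27\right) = \left(-89\right) 74 = -6586$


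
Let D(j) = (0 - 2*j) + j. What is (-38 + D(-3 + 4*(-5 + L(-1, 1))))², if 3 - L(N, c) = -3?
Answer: 1521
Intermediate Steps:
L(N, c) = 6 (L(N, c) = 3 - 1*(-3) = 3 + 3 = 6)
D(j) = -j (D(j) = -2*j + j = -j)
(-38 + D(-3 + 4*(-5 + L(-1, 1))))² = (-38 - (-3 + 4*(-5 + 6)))² = (-38 - (-3 + 4*1))² = (-38 - (-3 + 4))² = (-38 - 1*1)² = (-38 - 1)² = (-39)² = 1521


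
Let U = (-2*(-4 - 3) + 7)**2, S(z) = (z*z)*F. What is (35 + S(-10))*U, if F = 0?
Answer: 15435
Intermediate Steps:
S(z) = 0 (S(z) = (z*z)*0 = z**2*0 = 0)
U = 441 (U = (-2*(-7) + 7)**2 = (14 + 7)**2 = 21**2 = 441)
(35 + S(-10))*U = (35 + 0)*441 = 35*441 = 15435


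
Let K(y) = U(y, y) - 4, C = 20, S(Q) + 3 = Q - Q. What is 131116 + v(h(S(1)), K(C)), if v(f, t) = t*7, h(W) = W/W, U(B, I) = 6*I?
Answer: 131928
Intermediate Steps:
S(Q) = -3 (S(Q) = -3 + (Q - Q) = -3 + 0 = -3)
K(y) = -4 + 6*y (K(y) = 6*y - 4 = -4 + 6*y)
h(W) = 1
v(f, t) = 7*t
131116 + v(h(S(1)), K(C)) = 131116 + 7*(-4 + 6*20) = 131116 + 7*(-4 + 120) = 131116 + 7*116 = 131116 + 812 = 131928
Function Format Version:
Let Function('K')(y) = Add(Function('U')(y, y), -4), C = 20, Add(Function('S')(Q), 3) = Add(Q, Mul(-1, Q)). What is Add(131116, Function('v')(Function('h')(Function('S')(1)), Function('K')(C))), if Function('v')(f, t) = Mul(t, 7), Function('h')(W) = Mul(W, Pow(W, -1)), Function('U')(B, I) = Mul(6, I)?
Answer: 131928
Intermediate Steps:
Function('S')(Q) = -3 (Function('S')(Q) = Add(-3, Add(Q, Mul(-1, Q))) = Add(-3, 0) = -3)
Function('K')(y) = Add(-4, Mul(6, y)) (Function('K')(y) = Add(Mul(6, y), -4) = Add(-4, Mul(6, y)))
Function('h')(W) = 1
Function('v')(f, t) = Mul(7, t)
Add(131116, Function('v')(Function('h')(Function('S')(1)), Function('K')(C))) = Add(131116, Mul(7, Add(-4, Mul(6, 20)))) = Add(131116, Mul(7, Add(-4, 120))) = Add(131116, Mul(7, 116)) = Add(131116, 812) = 131928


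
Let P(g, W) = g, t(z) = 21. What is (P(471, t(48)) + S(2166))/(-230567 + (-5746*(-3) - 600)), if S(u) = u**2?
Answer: -4692027/213929 ≈ -21.933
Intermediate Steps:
(P(471, t(48)) + S(2166))/(-230567 + (-5746*(-3) - 600)) = (471 + 2166**2)/(-230567 + (-5746*(-3) - 600)) = (471 + 4691556)/(-230567 + (-169*(-102) - 600)) = 4692027/(-230567 + (17238 - 600)) = 4692027/(-230567 + 16638) = 4692027/(-213929) = 4692027*(-1/213929) = -4692027/213929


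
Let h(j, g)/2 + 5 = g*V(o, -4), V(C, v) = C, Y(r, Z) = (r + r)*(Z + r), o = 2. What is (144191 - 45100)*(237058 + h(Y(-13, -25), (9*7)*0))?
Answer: 23489323368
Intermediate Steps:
Y(r, Z) = 2*r*(Z + r) (Y(r, Z) = (2*r)*(Z + r) = 2*r*(Z + r))
h(j, g) = -10 + 4*g (h(j, g) = -10 + 2*(g*2) = -10 + 2*(2*g) = -10 + 4*g)
(144191 - 45100)*(237058 + h(Y(-13, -25), (9*7)*0)) = (144191 - 45100)*(237058 + (-10 + 4*((9*7)*0))) = 99091*(237058 + (-10 + 4*(63*0))) = 99091*(237058 + (-10 + 4*0)) = 99091*(237058 + (-10 + 0)) = 99091*(237058 - 10) = 99091*237048 = 23489323368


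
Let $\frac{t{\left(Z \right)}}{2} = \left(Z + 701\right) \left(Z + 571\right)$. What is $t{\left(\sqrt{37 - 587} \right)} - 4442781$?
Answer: $-3643339 + 12720 i \sqrt{22} \approx -3.6433 \cdot 10^{6} + 59662.0 i$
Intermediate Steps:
$t{\left(Z \right)} = 2 \left(571 + Z\right) \left(701 + Z\right)$ ($t{\left(Z \right)} = 2 \left(Z + 701\right) \left(Z + 571\right) = 2 \left(701 + Z\right) \left(571 + Z\right) = 2 \left(571 + Z\right) \left(701 + Z\right)$)
$t{\left(\sqrt{37 - 587} \right)} - 4442781 = \left(800542 + 2 \left(\sqrt{37 - 587}\right)^{2} + 2544 \sqrt{37 - 587}\right) - 4442781 = \left(800542 + 2 \left(\sqrt{-550}\right)^{2} + 2544 \sqrt{-550}\right) - 4442781 = \left(800542 + 2 \left(5 i \sqrt{22}\right)^{2} + 2544 \cdot 5 i \sqrt{22}\right) - 4442781 = \left(800542 + 2 \left(-550\right) + 12720 i \sqrt{22}\right) - 4442781 = \left(800542 - 1100 + 12720 i \sqrt{22}\right) - 4442781 = \left(799442 + 12720 i \sqrt{22}\right) - 4442781 = -3643339 + 12720 i \sqrt{22}$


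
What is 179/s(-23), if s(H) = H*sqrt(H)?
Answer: 179*I*sqrt(23)/529 ≈ 1.6228*I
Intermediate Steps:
s(H) = H**(3/2)
179/s(-23) = 179/((-23)**(3/2)) = 179/((-23*I*sqrt(23))) = 179*(I*sqrt(23)/529) = 179*I*sqrt(23)/529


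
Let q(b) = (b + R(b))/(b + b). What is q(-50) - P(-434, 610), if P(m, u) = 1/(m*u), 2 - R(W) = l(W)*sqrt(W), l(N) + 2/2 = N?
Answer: 635381/1323700 - 51*I*sqrt(2)/20 ≈ 0.48 - 3.6062*I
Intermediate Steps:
l(N) = -1 + N
R(W) = 2 - sqrt(W)*(-1 + W) (R(W) = 2 - (-1 + W)*sqrt(W) = 2 - sqrt(W)*(-1 + W))
q(b) = (2 + b + sqrt(b)*(1 - b))/(2*b) (q(b) = (b + (2 + sqrt(b)*(1 - b)))/(b + b) = (2 + b + sqrt(b)*(1 - b))/((2*b)) = (2 + b + sqrt(b)*(1 - b))*(1/(2*b)) = (2 + b + sqrt(b)*(1 - b))/(2*b))
P(m, u) = 1/(m*u)
q(-50) - P(-434, 610) = (1/2)*(2 - 50 + sqrt(-50)*(1 - 1*(-50)))/(-50) - 1/((-434)*610) = (1/2)*(-1/50)*(2 - 50 + (5*I*sqrt(2))*(1 + 50)) - (-1)/(434*610) = (1/2)*(-1/50)*(2 - 50 + (5*I*sqrt(2))*51) - 1*(-1/264740) = (1/2)*(-1/50)*(2 - 50 + 255*I*sqrt(2)) + 1/264740 = (1/2)*(-1/50)*(-48 + 255*I*sqrt(2)) + 1/264740 = (12/25 - 51*I*sqrt(2)/20) + 1/264740 = 635381/1323700 - 51*I*sqrt(2)/20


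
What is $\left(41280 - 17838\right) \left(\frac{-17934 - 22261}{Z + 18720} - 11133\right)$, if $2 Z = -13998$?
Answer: $-261060176$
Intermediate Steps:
$Z = -6999$ ($Z = \frac{1}{2} \left(-13998\right) = -6999$)
$\left(41280 - 17838\right) \left(\frac{-17934 - 22261}{Z + 18720} - 11133\right) = \left(41280 - 17838\right) \left(\frac{-17934 - 22261}{-6999 + 18720} - 11133\right) = 23442 \left(- \frac{40195}{11721} - 11133\right) = 23442 \left(- \frac{130530088}{11721}\right) = -261060176$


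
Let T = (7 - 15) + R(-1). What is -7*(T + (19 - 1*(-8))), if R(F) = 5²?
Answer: -308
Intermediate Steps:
R(F) = 25
T = 17 (T = (7 - 15) + 25 = -8 + 25 = 17)
-7*(T + (19 - 1*(-8))) = -7*(17 + (19 - 1*(-8))) = -7*(17 + (19 + 8)) = -7*(17 + 27) = -7*44 = -308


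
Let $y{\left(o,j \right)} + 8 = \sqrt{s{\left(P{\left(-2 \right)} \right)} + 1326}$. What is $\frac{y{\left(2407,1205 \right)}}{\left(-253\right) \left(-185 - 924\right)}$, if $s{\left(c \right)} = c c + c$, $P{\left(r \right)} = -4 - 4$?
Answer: $- \frac{8}{280577} + \frac{\sqrt{1382}}{280577} \approx 0.00010398$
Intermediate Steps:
$P{\left(r \right)} = -8$
$s{\left(c \right)} = c + c^{2}$ ($s{\left(c \right)} = c^{2} + c = c + c^{2}$)
$y{\left(o,j \right)} = -8 + \sqrt{1382}$ ($y{\left(o,j \right)} = -8 + \sqrt{- 8 \left(1 - 8\right) + 1326} = -8 + \sqrt{\left(-8\right) \left(-7\right) + 1326} = -8 + \sqrt{56 + 1326} = -8 + \sqrt{1382}$)
$\frac{y{\left(2407,1205 \right)}}{\left(-253\right) \left(-185 - 924\right)} = \frac{-8 + \sqrt{1382}}{\left(-253\right) \left(-185 - 924\right)} = \frac{-8 + \sqrt{1382}}{\left(-253\right) \left(-1109\right)} = \frac{-8 + \sqrt{1382}}{280577} = \left(-8 + \sqrt{1382}\right) \frac{1}{280577} = - \frac{8}{280577} + \frac{\sqrt{1382}}{280577}$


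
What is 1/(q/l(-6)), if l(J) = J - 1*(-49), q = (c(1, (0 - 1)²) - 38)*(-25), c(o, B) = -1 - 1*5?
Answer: 43/1100 ≈ 0.039091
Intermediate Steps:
c(o, B) = -6 (c(o, B) = -1 - 5 = -6)
q = 1100 (q = (-6 - 38)*(-25) = -44*(-25) = 1100)
l(J) = 49 + J (l(J) = J + 49 = 49 + J)
1/(q/l(-6)) = 1/(1100/(49 - 6)) = 1/(1100/43) = 43/1100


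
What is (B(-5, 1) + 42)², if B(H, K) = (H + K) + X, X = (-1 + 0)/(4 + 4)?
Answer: 91809/64 ≈ 1434.5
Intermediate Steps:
X = -⅛ (X = -1/8 = -1*⅛ = -⅛ ≈ -0.12500)
B(H, K) = -⅛ + H + K (B(H, K) = (H + K) - ⅛ = -⅛ + H + K)
(B(-5, 1) + 42)² = ((-⅛ - 5 + 1) + 42)² = (-33/8 + 42)² = (303/8)² = 91809/64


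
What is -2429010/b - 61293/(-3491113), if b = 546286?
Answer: -4223232440166/953573078159 ≈ -4.4288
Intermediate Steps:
-2429010/b - 61293/(-3491113) = -2429010/546286 - 61293/(-3491113) = -2429010*1/546286 - 61293*(-1/3491113) = -1214505/273143 + 61293/3491113 = -4223232440166/953573078159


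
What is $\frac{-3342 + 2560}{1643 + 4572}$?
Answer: $- \frac{782}{6215} \approx -0.12582$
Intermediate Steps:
$\frac{-3342 + 2560}{1643 + 4572} = - \frac{782}{6215}$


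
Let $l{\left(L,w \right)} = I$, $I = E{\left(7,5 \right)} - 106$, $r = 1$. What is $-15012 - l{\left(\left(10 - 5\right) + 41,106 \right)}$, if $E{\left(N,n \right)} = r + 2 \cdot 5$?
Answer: $-14917$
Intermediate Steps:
$E{\left(N,n \right)} = 11$ ($E{\left(N,n \right)} = 1 + 2 \cdot 5 = 1 + 10 = 11$)
$I = -95$ ($I = 11 - 106 = -95$)
$l{\left(L,w \right)} = -95$
$-15012 - l{\left(\left(10 - 5\right) + 41,106 \right)} = -15012 - -95 = -15012 + 95 = -14917$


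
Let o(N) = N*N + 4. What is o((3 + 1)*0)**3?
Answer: 64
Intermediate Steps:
o(N) = 4 + N**2 (o(N) = N**2 + 4 = 4 + N**2)
o((3 + 1)*0)**3 = (4 + ((3 + 1)*0)**2)**3 = (4 + (4*0)**2)**3 = (4 + 0**2)**3 = (4 + 0)**3 = 4**3 = 64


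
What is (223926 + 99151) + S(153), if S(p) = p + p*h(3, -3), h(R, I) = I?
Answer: 322771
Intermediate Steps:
S(p) = -2*p (S(p) = p + p*(-3) = p - 3*p = -2*p)
(223926 + 99151) + S(153) = (223926 + 99151) - 2*153 = 323077 - 306 = 322771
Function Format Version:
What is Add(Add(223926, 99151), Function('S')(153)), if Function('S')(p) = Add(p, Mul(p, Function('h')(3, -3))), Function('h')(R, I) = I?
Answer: 322771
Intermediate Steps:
Function('S')(p) = Mul(-2, p) (Function('S')(p) = Add(p, Mul(p, -3)) = Add(p, Mul(-3, p)) = Mul(-2, p))
Add(Add(223926, 99151), Function('S')(153)) = Add(Add(223926, 99151), Mul(-2, 153)) = Add(323077, -306) = 322771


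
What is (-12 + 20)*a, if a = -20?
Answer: -160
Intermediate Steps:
(-12 + 20)*a = (-12 + 20)*(-20) = 8*(-20) = -160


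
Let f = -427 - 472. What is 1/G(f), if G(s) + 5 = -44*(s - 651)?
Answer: 1/68195 ≈ 1.4664e-5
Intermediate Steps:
f = -899
G(s) = 28639 - 44*s (G(s) = -5 - 44*(s - 651) = -5 - 44*(-651 + s) = -5 + (28644 - 44*s) = 28639 - 44*s)
1/G(f) = 1/(28639 - 44*(-899)) = 1/(28639 + 39556) = 1/68195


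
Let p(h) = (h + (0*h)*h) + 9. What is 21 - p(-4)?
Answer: 16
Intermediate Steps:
p(h) = 9 + h (p(h) = (h + 0*h) + 9 = (h + 0) + 9 = h + 9 = 9 + h)
21 - p(-4) = 21 - (9 - 4) = 21 - 1*5 = 21 - 5 = 16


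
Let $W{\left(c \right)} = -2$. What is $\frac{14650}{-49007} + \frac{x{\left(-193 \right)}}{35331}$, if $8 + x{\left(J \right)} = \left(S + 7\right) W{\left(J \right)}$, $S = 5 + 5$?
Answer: $- \frac{173219148}{577155439} \approx -0.30013$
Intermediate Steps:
$S = 10$
$x{\left(J \right)} = -42$ ($x{\left(J \right)} = -8 + \left(10 + 7\right) \left(-2\right) = -8 + 17 \left(-2\right) = -8 - 34 = -42$)
$\frac{14650}{-49007} + \frac{x{\left(-193 \right)}}{35331} = \frac{14650}{-49007} - \frac{42}{35331} = 14650 \left(- \frac{1}{49007}\right) - \frac{14}{11777} = - \frac{14650}{49007} - \frac{14}{11777} = - \frac{173219148}{577155439}$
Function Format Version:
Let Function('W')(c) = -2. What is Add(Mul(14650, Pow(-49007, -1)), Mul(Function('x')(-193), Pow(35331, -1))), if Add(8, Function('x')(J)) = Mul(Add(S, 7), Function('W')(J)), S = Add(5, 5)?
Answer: Rational(-173219148, 577155439) ≈ -0.30013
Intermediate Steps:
S = 10
Function('x')(J) = -42 (Function('x')(J) = Add(-8, Mul(Add(10, 7), -2)) = Add(-8, Mul(17, -2)) = Add(-8, -34) = -42)
Add(Mul(14650, Pow(-49007, -1)), Mul(Function('x')(-193), Pow(35331, -1))) = Add(Mul(14650, Pow(-49007, -1)), Mul(-42, Pow(35331, -1))) = Add(Mul(14650, Rational(-1, 49007)), Mul(-42, Rational(1, 35331))) = Add(Rational(-14650, 49007), Rational(-14, 11777)) = Rational(-173219148, 577155439)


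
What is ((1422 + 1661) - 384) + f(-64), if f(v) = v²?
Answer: 6795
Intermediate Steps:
((1422 + 1661) - 384) + f(-64) = ((1422 + 1661) - 384) + (-64)² = (3083 - 384) + 4096 = 2699 + 4096 = 6795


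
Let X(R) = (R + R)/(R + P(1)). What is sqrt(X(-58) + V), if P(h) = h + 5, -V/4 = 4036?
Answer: I*sqrt(2727959)/13 ≈ 127.05*I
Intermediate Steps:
V = -16144 (V = -4*4036 = -16144)
P(h) = 5 + h
X(R) = 2*R/(6 + R) (X(R) = (R + R)/(R + (5 + 1)) = (2*R)/(R + 6) = (2*R)/(6 + R) = 2*R/(6 + R))
sqrt(X(-58) + V) = sqrt(2*(-58)/(6 - 58) - 16144) = sqrt(2*(-58)/(-52) - 16144) = sqrt(2*(-58)*(-1/52) - 16144) = sqrt(29/13 - 16144) = sqrt(-209843/13) = I*sqrt(2727959)/13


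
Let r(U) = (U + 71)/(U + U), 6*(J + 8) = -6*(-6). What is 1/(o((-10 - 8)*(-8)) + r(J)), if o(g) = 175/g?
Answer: -144/2309 ≈ -0.062365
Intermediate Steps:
J = -2 (J = -8 + (-6*(-6))/6 = -8 + (1/6)*36 = -8 + 6 = -2)
r(U) = (71 + U)/(2*U) (r(U) = (71 + U)/((2*U)) = (71 + U)*(1/(2*U)) = (71 + U)/(2*U))
1/(o((-10 - 8)*(-8)) + r(J)) = 1/(175/(((-10 - 8)*(-8))) + (1/2)*(71 - 2)/(-2)) = 1/(175/((-18*(-8))) + (1/2)*(-1/2)*69) = 1/(175/144 - 69/4) = 1/(-2309/144) = -144/2309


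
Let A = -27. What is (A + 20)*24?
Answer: -168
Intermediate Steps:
(A + 20)*24 = (-27 + 20)*24 = -7*24 = -168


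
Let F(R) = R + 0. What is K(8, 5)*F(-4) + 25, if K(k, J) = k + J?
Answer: -27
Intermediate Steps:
F(R) = R
K(k, J) = J + k
K(8, 5)*F(-4) + 25 = (5 + 8)*(-4) + 25 = 13*(-4) + 25 = -52 + 25 = -27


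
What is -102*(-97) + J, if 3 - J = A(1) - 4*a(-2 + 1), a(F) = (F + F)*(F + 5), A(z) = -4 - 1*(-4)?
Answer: 9865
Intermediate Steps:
A(z) = 0 (A(z) = -4 + 4 = 0)
a(F) = 2*F*(5 + F) (a(F) = (2*F)*(5 + F) = 2*F*(5 + F))
J = -29 (J = 3 - (0 - 8*(-2 + 1)*(5 + (-2 + 1))) = 3 - (0 - 8*(-1)*(5 - 1)) = 3 - (0 - 8*(-1)*4) = 3 - (0 - 4*(-8)) = 3 - (0 + 32) = 3 - 1*32 = 3 - 32 = -29)
-102*(-97) + J = -102*(-97) - 29 = 9894 - 29 = 9865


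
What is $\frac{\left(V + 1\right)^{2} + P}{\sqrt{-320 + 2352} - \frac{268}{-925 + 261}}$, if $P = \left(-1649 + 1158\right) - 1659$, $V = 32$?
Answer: $\frac{11800442}{55989303} - \frac{116947664 \sqrt{127}}{55989303} \approx -23.328$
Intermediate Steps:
$P = -2150$ ($P = -491 - 1659 = -2150$)
$\frac{\left(V + 1\right)^{2} + P}{\sqrt{-320 + 2352} - \frac{268}{-925 + 261}} = \frac{\left(32 + 1\right)^{2} - 2150}{\sqrt{-320 + 2352} - \frac{268}{-925 + 261}} = \frac{33^{2} - 2150}{\sqrt{2032} - \frac{268}{-664}} = \frac{1089 - 2150}{4 \sqrt{127} - - \frac{67}{166}} = - \frac{1061}{4 \sqrt{127} + \frac{67}{166}} = - \frac{1061}{\frac{67}{166} + 4 \sqrt{127}}$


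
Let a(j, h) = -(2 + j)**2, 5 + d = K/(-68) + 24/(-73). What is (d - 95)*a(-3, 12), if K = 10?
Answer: 249381/2482 ≈ 100.48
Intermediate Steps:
d = -13591/2482 (d = -5 + (10/(-68) + 24/(-73)) = -5 + (10*(-1/68) + 24*(-1/73)) = -5 + (-5/34 - 24/73) = -5 - 1181/2482 = -13591/2482 ≈ -5.4758)
(d - 95)*a(-3, 12) = (-13591/2482 - 95)*(-(2 - 3)**2) = -(-249381)*(-1)**2/2482 = -(-249381)/2482 = -249381/2482*(-1) = 249381/2482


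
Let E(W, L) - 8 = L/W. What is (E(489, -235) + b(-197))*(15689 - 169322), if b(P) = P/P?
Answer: -213345026/163 ≈ -1.3089e+6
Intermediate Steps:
b(P) = 1
E(W, L) = 8 + L/W
(E(489, -235) + b(-197))*(15689 - 169322) = ((8 - 235/489) + 1)*(15689 - 169322) = ((8 - 235*1/489) + 1)*(-153633) = ((8 - 235/489) + 1)*(-153633) = (3677/489 + 1)*(-153633) = (4166/489)*(-153633) = -213345026/163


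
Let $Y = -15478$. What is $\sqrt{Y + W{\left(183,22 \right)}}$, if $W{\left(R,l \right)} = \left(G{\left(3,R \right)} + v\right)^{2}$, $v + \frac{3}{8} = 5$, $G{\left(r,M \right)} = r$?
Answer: $\frac{i \sqrt{986871}}{8} \approx 124.18 i$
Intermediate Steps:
$v = \frac{37}{8}$ ($v = - \frac{3}{8} + 5 = \frac{37}{8} \approx 4.625$)
$W{\left(R,l \right)} = \frac{3721}{64}$ ($W{\left(R,l \right)} = \left(3 + \frac{37}{8}\right)^{2} = \left(\frac{61}{8}\right)^{2} = \frac{3721}{64}$)
$\sqrt{Y + W{\left(183,22 \right)}} = \sqrt{-15478 + \frac{3721}{64}} = \sqrt{- \frac{986871}{64}} = \frac{i \sqrt{986871}}{8}$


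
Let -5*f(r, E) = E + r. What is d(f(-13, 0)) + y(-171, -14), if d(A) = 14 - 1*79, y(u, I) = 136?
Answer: 71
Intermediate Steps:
f(r, E) = -E/5 - r/5 (f(r, E) = -(E + r)/5 = -E/5 - r/5)
d(A) = -65 (d(A) = 14 - 79 = -65)
d(f(-13, 0)) + y(-171, -14) = -65 + 136 = 71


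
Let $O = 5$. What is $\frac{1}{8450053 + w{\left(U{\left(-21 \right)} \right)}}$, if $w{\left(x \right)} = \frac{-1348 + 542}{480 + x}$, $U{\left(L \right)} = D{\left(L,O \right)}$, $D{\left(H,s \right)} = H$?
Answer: $\frac{459}{3878573521} \approx 1.1834 \cdot 10^{-7}$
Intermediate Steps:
$U{\left(L \right)} = L$
$w{\left(x \right)} = - \frac{806}{480 + x}$
$\frac{1}{8450053 + w{\left(U{\left(-21 \right)} \right)}} = \frac{1}{8450053 - \frac{806}{480 - 21}} = \frac{1}{8450053 - \frac{806}{459}} = \frac{1}{\frac{3878573521}{459}} = \frac{459}{3878573521}$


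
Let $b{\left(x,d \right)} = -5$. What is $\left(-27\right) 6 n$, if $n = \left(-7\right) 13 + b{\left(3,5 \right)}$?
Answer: $15552$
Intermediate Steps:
$n = -96$ ($n = \left(-7\right) 13 - 5 = -91 - 5 = -96$)
$\left(-27\right) 6 n = \left(-27\right) 6 \left(-96\right) = \left(-162\right) \left(-96\right) = 15552$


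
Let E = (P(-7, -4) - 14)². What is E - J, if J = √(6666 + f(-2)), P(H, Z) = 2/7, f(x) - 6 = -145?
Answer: 9216/49 - √6527 ≈ 107.29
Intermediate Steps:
f(x) = -139 (f(x) = 6 - 145 = -139)
P(H, Z) = 2/7 (P(H, Z) = 2*(⅐) = 2/7)
J = √6527 (J = √(6666 - 139) = √6527 ≈ 80.790)
E = 9216/49 (E = (2/7 - 14)² = (-96/7)² = 9216/49 ≈ 188.08)
E - J = 9216/49 - √6527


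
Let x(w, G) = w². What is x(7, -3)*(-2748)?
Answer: -134652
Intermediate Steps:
x(7, -3)*(-2748) = 7²*(-2748) = 49*(-2748) = -134652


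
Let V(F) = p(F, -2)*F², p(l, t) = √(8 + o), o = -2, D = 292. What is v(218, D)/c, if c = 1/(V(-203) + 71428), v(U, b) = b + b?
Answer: 41713952 + 24066056*√6 ≈ 1.0066e+8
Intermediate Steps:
v(U, b) = 2*b
p(l, t) = √6 (p(l, t) = √(8 - 2) = √6)
V(F) = √6*F²
c = 1/(71428 + 41209*√6) (c = 1/(√6*(-203)² + 71428) = 1/(√6*41209 + 71428) = 1/(41209*√6 + 71428) = 1/(71428 + 41209*√6) ≈ 5.8015e-6)
v(218, D)/c = (2*292)/(-5102/363366493 + 841*√6/103818998) = 584/(-5102/363366493 + 841*√6/103818998)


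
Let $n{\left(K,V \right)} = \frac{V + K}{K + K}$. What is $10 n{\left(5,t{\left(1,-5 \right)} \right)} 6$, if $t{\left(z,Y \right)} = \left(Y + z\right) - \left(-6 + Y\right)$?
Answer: $72$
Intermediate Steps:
$t{\left(z,Y \right)} = 6 + z$
$n{\left(K,V \right)} = \frac{K + V}{2 K}$
$10 n{\left(5,t{\left(1,-5 \right)} \right)} 6 = 10 \frac{5 + \left(6 + 1\right)}{2 \cdot 5} \cdot 6 = 10 \cdot \frac{1}{2} \cdot \frac{1}{5} \left(5 + 7\right) 6 = 10 \cdot \frac{1}{2} \cdot \frac{1}{5} \cdot 12 \cdot 6 = 10 \cdot \frac{6}{5} \cdot 6 = 12 \cdot 6 = 72$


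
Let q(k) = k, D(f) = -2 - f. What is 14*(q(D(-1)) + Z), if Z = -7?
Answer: -112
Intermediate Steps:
14*(q(D(-1)) + Z) = 14*((-2 - 1*(-1)) - 7) = 14*((-2 + 1) - 7) = 14*(-1 - 7) = 14*(-8) = -112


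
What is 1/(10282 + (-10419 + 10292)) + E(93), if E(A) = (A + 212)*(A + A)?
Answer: 576093151/10155 ≈ 56730.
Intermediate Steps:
E(A) = 2*A*(212 + A) (E(A) = (212 + A)*(2*A) = 2*A*(212 + A))
1/(10282 + (-10419 + 10292)) + E(93) = 1/(10282 + (-10419 + 10292)) + 2*93*(212 + 93) = 1/(10282 - 127) + 2*93*305 = 1/10155 + 56730 = 576093151/10155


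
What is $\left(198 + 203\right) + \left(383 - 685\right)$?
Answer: $99$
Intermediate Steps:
$\left(198 + 203\right) + \left(383 - 685\right) = 401 - 302 = 99$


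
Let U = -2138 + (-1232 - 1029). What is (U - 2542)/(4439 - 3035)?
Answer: -6941/1404 ≈ -4.9437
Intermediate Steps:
U = -4399 (U = -2138 - 2261 = -4399)
(U - 2542)/(4439 - 3035) = (-4399 - 2542)/(4439 - 3035) = -6941/1404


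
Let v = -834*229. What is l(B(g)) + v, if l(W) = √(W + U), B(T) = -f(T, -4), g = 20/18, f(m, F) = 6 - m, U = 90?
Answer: -190986 + √766/3 ≈ -1.9098e+5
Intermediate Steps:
g = 10/9 (g = 20*(1/18) = 10/9 ≈ 1.1111)
B(T) = -6 + T (B(T) = -(6 - T) = -6 + T)
l(W) = √(90 + W) (l(W) = √(W + 90) = √(90 + W))
v = -190986
l(B(g)) + v = √(90 + (-6 + 10/9)) - 190986 = √(90 - 44/9) - 190986 = √(766/9) - 190986 = √766/3 - 190986 = -190986 + √766/3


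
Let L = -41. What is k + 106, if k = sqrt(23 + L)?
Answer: 106 + 3*I*sqrt(2) ≈ 106.0 + 4.2426*I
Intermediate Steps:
k = 3*I*sqrt(2) (k = sqrt(23 - 41) = sqrt(-18) = 3*I*sqrt(2) ≈ 4.2426*I)
k + 106 = 3*I*sqrt(2) + 106 = 106 + 3*I*sqrt(2)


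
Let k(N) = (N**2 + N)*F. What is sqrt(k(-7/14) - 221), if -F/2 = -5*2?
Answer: I*sqrt(226) ≈ 15.033*I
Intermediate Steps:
F = 20 (F = -(-10)*2 = -2*(-10) = 20)
k(N) = 20*N + 20*N**2 (k(N) = (N**2 + N)*20 = (N + N**2)*20 = 20*N + 20*N**2)
sqrt(k(-7/14) - 221) = sqrt(20*(-7/14)*(1 - 7/14) - 221) = sqrt(20*(-7*1/14)*(1 - 7*1/14) - 221) = sqrt(20*(-1/2)*(1 - 1/2) - 221) = sqrt(20*(-1/2)*(1/2) - 221) = sqrt(-5 - 221) = sqrt(-226) = I*sqrt(226)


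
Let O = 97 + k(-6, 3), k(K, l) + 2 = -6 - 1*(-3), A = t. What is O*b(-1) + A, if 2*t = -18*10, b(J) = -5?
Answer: -550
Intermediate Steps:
t = -90 (t = (-18*10)/2 = (½)*(-180) = -90)
A = -90
k(K, l) = -5 (k(K, l) = -2 + (-6 - 1*(-3)) = -2 + (-6 + 3) = -2 - 3 = -5)
O = 92 (O = 97 - 5 = 92)
O*b(-1) + A = 92*(-5) - 90 = -460 - 90 = -550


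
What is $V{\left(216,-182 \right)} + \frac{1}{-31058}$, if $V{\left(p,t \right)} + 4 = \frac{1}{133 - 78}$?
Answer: $- \frac{6801757}{1708190} \approx -3.9818$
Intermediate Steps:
$V{\left(p,t \right)} = - \frac{219}{55}$ ($V{\left(p,t \right)} = -4 + \frac{1}{133 - 78} = -4 + \frac{1}{55} = - \frac{219}{55}$)
$V{\left(216,-182 \right)} + \frac{1}{-31058} = - \frac{219}{55} + \frac{1}{-31058} = - \frac{219}{55} - \frac{1}{31058} = - \frac{6801757}{1708190}$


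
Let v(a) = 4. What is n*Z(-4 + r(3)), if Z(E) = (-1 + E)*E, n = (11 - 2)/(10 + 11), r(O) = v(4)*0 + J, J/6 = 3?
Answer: 78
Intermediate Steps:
J = 18 (J = 6*3 = 18)
r(O) = 18 (r(O) = 4*0 + 18 = 0 + 18 = 18)
n = 3/7 (n = 9/21 = 9*(1/21) = 3/7 ≈ 0.42857)
Z(E) = E*(-1 + E)
n*Z(-4 + r(3)) = 3*((-4 + 18)*(-1 + (-4 + 18)))/7 = 3*(14*(-1 + 14))/7 = 3*(14*13)/7 = (3/7)*182 = 78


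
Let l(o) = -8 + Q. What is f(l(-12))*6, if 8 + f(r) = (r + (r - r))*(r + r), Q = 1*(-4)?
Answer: 1680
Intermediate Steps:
Q = -4
l(o) = -12 (l(o) = -8 - 4 = -12)
f(r) = -8 + 2*r² (f(r) = -8 + (r + (r - r))*(r + r) = -8 + (r + 0)*(2*r) = -8 + r*(2*r) = -8 + 2*r²)
f(l(-12))*6 = (-8 + 2*(-12)²)*6 = (-8 + 2*144)*6 = (-8 + 288)*6 = 280*6 = 1680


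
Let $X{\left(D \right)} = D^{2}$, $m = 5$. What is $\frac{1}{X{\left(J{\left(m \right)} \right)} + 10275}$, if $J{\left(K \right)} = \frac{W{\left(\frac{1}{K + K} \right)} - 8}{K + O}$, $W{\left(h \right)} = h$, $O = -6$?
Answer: $\frac{100}{1033741} \approx 9.6736 \cdot 10^{-5}$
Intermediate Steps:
$J{\left(K \right)} = \frac{-8 + \frac{1}{2 K}}{-6 + K}$ ($J{\left(K \right)} = \frac{\frac{1}{K + K} - 8}{K - 6} = \frac{\frac{1}{2 K} - 8}{-6 + K} = \frac{-8 + \frac{1}{2 K}}{-6 + K}$)
$\frac{1}{X{\left(J{\left(m \right)} \right)} + 10275} = \frac{1}{\left(\frac{1 - 80}{2 \cdot 5 \left(-6 + 5\right)}\right)^{2} + 10275} = \frac{1}{\left(\frac{1}{2} \cdot \frac{1}{5} \frac{1}{-1} \left(1 - 80\right)\right)^{2} + 10275} = \frac{1}{\left(\frac{1}{2} \cdot \frac{1}{5} \left(-1\right) \left(-79\right)\right)^{2} + 10275} = \frac{1}{\left(\frac{79}{10}\right)^{2} + 10275} = \frac{1}{\frac{6241}{100} + 10275} = \frac{1}{\frac{1033741}{100}} = \frac{100}{1033741}$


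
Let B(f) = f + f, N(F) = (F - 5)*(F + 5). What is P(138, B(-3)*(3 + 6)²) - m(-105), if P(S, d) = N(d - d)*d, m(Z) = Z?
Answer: 12255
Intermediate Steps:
N(F) = (-5 + F)*(5 + F)
B(f) = 2*f
P(S, d) = -25*d (P(S, d) = (-25 + (d - d)²)*d = (-25 + 0²)*d = (-25 + 0)*d = -25*d)
P(138, B(-3)*(3 + 6)²) - m(-105) = -25*2*(-3)*(3 + 6)² - 1*(-105) = -(-150)*9² + 105 = -(-150)*81 + 105 = -25*(-486) + 105 = 12150 + 105 = 12255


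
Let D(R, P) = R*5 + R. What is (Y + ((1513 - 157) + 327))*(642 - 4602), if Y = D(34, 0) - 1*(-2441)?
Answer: -17138880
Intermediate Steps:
D(R, P) = 6*R (D(R, P) = 5*R + R = 6*R)
Y = 2645 (Y = 6*34 - 1*(-2441) = 204 + 2441 = 2645)
(Y + ((1513 - 157) + 327))*(642 - 4602) = (2645 + ((1513 - 157) + 327))*(642 - 4602) = (2645 + (1356 + 327))*(-3960) = (2645 + 1683)*(-3960) = 4328*(-3960) = -17138880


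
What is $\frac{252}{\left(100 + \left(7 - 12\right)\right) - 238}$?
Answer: $- \frac{252}{143} \approx -1.7622$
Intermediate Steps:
$\frac{252}{\left(100 + \left(7 - 12\right)\right) - 238} = \frac{252}{\left(100 - 5\right) - 238} = \frac{252}{95 - 238} = \frac{252}{-143} = 252 \left(- \frac{1}{143}\right) = - \frac{252}{143}$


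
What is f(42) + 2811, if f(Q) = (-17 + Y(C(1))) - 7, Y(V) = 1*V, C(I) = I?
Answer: 2788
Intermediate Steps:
Y(V) = V
f(Q) = -23 (f(Q) = (-17 + 1) - 7 = -16 - 7 = -23)
f(42) + 2811 = -23 + 2811 = 2788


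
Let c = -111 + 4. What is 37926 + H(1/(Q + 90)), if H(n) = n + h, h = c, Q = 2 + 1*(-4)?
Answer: 3328073/88 ≈ 37819.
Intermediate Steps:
Q = -2 (Q = 2 - 4 = -2)
c = -107
h = -107
H(n) = -107 + n (H(n) = n - 107 = -107 + n)
37926 + H(1/(Q + 90)) = 37926 + (-107 + 1/(-2 + 90)) = 37926 + (-107 + 1/88) = 37926 - 9415/88 = 3328073/88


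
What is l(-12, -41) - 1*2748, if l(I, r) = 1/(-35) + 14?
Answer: -95691/35 ≈ -2734.0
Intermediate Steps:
l(I, r) = 489/35 (l(I, r) = -1/35 + 14 = 489/35)
l(-12, -41) - 1*2748 = 489/35 - 1*2748 = 489/35 - 2748 = -95691/35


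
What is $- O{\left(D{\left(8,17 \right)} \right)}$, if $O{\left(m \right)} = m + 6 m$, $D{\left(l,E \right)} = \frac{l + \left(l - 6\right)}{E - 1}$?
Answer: $- \frac{35}{8} \approx -4.375$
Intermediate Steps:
$D{\left(l,E \right)} = \frac{-6 + 2 l}{-1 + E}$ ($D{\left(l,E \right)} = \frac{l + \left(-6 + l\right)}{-1 + E} = \frac{-6 + 2 l}{-1 + E}$)
$O{\left(m \right)} = 7 m$
$- O{\left(D{\left(8,17 \right)} \right)} = - 7 \frac{2 \left(-3 + 8\right)}{-1 + 17} = - 7 \cdot 2 \cdot \frac{1}{16} \cdot 5 = - \frac{7 \cdot 5}{8} = \left(-1\right) \frac{35}{8} = - \frac{35}{8}$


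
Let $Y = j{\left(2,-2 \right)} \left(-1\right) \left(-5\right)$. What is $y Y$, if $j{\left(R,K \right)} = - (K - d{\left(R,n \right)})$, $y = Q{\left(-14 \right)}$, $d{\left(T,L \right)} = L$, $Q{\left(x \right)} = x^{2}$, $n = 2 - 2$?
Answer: $1960$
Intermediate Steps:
$n = 0$ ($n = 2 - 2 = 0$)
$y = 196$ ($y = \left(-14\right)^{2} = 196$)
$j{\left(R,K \right)} = - K$ ($j{\left(R,K \right)} = - (K - 0) = - (K + 0) = - K$)
$Y = 10$ ($Y = \left(-1\right) \left(-2\right) \left(-1\right) \left(-5\right) = 2 \left(-1\right) \left(-5\right) = \left(-2\right) \left(-5\right) = 10$)
$y Y = 196 \cdot 10 = 1960$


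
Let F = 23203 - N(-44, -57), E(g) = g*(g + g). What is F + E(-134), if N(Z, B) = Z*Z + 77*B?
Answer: 61568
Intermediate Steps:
N(Z, B) = Z² + 77*B
E(g) = 2*g² (E(g) = g*(2*g) = 2*g²)
F = 25656 (F = 23203 - ((-44)² + 77*(-57)) = 23203 - (1936 - 4389) = 23203 - 1*(-2453) = 23203 + 2453 = 25656)
F + E(-134) = 25656 + 2*(-134)² = 25656 + 2*17956 = 25656 + 35912 = 61568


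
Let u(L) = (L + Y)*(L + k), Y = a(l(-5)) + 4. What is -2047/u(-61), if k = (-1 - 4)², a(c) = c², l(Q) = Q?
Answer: -2047/1152 ≈ -1.7769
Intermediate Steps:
k = 25 (k = (-5)² = 25)
Y = 29 (Y = (-5)² + 4 = 25 + 4 = 29)
u(L) = (25 + L)*(29 + L) (u(L) = (L + 29)*(L + 25) = (29 + L)*(25 + L) = (25 + L)*(29 + L))
-2047/u(-61) = -2047/(725 + (-61)² + 54*(-61)) = -2047/(725 + 3721 - 3294) = -2047/1152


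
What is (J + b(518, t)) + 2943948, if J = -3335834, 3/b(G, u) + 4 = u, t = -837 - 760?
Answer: -627409489/1601 ≈ -3.9189e+5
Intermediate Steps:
t = -1597
b(G, u) = 3/(-4 + u)
(J + b(518, t)) + 2943948 = (-3335834 + 3/(-4 - 1597)) + 2943948 = (-3335834 + 3/(-1601)) + 2943948 = (-3335834 + 3*(-1/1601)) + 2943948 = (-3335834 - 3/1601) + 2943948 = -5340670237/1601 + 2943948 = -627409489/1601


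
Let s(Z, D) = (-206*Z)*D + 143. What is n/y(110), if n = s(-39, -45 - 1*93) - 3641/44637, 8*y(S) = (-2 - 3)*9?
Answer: 395858442832/2008665 ≈ 1.9708e+5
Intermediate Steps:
y(S) = -45/8 (y(S) = ((-2 - 3)*9)/8 = (-5*9)/8 = (1/8)*(-45) = -45/8)
s(Z, D) = 143 - 206*D*Z (s(Z, D) = -206*D*Z + 143 = 143 - 206*D*Z)
n = -49482305354/44637 (n = (143 - 206*(-45 - 1*93)*(-39)) - 3641/44637 = (143 - 206*(-45 - 93)*(-39)) - 3641*1/44637 = (143 - 206*(-138)*(-39)) - 3641/44637 = (143 - 1108692) - 3641/44637 = -1108549 - 3641/44637 = -49482305354/44637 ≈ -1.1085e+6)
n/y(110) = -49482305354/(44637*(-45/8)) = -49482305354/44637*(-8/45) = 395858442832/2008665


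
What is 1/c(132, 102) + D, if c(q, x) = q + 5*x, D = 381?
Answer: 244603/642 ≈ 381.00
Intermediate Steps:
1/c(132, 102) + D = 1/(132 + 5*102) + 381 = 1/(132 + 510) + 381 = 1/642 + 381 = 244603/642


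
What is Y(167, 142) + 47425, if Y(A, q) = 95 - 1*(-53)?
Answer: 47573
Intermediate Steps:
Y(A, q) = 148 (Y(A, q) = 95 + 53 = 148)
Y(167, 142) + 47425 = 148 + 47425 = 47573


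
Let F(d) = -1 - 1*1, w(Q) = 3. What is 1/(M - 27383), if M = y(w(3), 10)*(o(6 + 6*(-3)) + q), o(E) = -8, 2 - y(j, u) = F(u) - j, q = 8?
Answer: -1/27383 ≈ -3.6519e-5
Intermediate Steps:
F(d) = -2 (F(d) = -1 - 1 = -2)
y(j, u) = 4 + j (y(j, u) = 2 - (-2 - j) = 2 + (2 + j) = 4 + j)
M = 0 (M = (4 + 3)*(-8 + 8) = 7*0 = 0)
1/(M - 27383) = 1/(0 - 27383) = 1/(-27383) = -1/27383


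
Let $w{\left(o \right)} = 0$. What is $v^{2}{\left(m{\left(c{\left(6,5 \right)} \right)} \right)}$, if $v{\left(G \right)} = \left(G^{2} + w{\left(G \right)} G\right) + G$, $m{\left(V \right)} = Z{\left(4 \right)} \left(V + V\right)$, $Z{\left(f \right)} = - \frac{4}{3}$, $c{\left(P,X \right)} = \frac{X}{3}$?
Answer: $\frac{1537600}{6561} \approx 234.35$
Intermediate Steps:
$c{\left(P,X \right)} = \frac{X}{3}$ ($c{\left(P,X \right)} = X \frac{1}{3} = \frac{X}{3}$)
$Z{\left(f \right)} = - \frac{4}{3}$ ($Z{\left(f \right)} = \left(-4\right) \frac{1}{3} = - \frac{4}{3}$)
$m{\left(V \right)} = - \frac{8 V}{3}$ ($m{\left(V \right)} = - \frac{4 \left(V + V\right)}{3} = - \frac{4 \cdot 2 V}{3} = - \frac{8 V}{3}$)
$v{\left(G \right)} = G + G^{2}$ ($v{\left(G \right)} = \left(G^{2} + 0 G\right) + G = \left(G^{2} + 0\right) + G = G^{2} + G = G + G^{2}$)
$v^{2}{\left(m{\left(c{\left(6,5 \right)} \right)} \right)} = \left(- \frac{8 \cdot \frac{1}{3} \cdot 5}{3} \left(1 - \frac{8 \cdot \frac{1}{3} \cdot 5}{3}\right)\right)^{2} = \left(\left(- \frac{8}{3}\right) \frac{5}{3} \left(1 - \frac{40}{9}\right)\right)^{2} = \left(- \frac{40 \left(1 - \frac{40}{9}\right)}{9}\right)^{2} = \left(\left(- \frac{40}{9}\right) \left(- \frac{31}{9}\right)\right)^{2} = \left(\frac{1240}{81}\right)^{2} = \frac{1537600}{6561}$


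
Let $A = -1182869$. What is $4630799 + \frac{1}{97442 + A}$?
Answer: $\frac{5026394266172}{1085427} \approx 4.6308 \cdot 10^{6}$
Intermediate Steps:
$4630799 + \frac{1}{97442 + A} = 4630799 + \frac{1}{97442 - 1182869} = 4630799 + \frac{1}{-1085427} = 4630799 - \frac{1}{1085427} = \frac{5026394266172}{1085427}$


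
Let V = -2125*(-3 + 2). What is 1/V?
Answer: 1/2125 ≈ 0.00047059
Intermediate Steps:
V = 2125 (V = -2125*(-1) = 2125)
1/V = 1/2125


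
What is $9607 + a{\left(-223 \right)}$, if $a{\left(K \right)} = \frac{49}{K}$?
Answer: $\frac{2142312}{223} \approx 9606.8$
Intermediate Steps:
$9607 + a{\left(-223 \right)} = 9607 + \frac{49}{-223} = 9607 + 49 \left(- \frac{1}{223}\right) = 9607 - \frac{49}{223} = \frac{2142312}{223}$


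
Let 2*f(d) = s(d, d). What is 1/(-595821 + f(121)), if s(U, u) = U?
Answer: -2/1191521 ≈ -1.6785e-6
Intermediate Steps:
f(d) = d/2
1/(-595821 + f(121)) = 1/(-595821 + (½)*121) = 1/(-595821 + 121/2) = 1/(-1191521/2) = -2/1191521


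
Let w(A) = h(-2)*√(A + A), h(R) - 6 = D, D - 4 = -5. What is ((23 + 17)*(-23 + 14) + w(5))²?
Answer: 129850 - 3600*√10 ≈ 1.1847e+5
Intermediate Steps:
D = -1 (D = 4 - 5 = -1)
h(R) = 5 (h(R) = 6 - 1 = 5)
w(A) = 5*√2*√A (w(A) = 5*√(A + A) = 5*√(2*A) = 5*(√2*√A) = 5*√2*√A)
((23 + 17)*(-23 + 14) + w(5))² = ((23 + 17)*(-23 + 14) + 5*√2*√5)² = (40*(-9) + 5*√10)² = (-360 + 5*√10)²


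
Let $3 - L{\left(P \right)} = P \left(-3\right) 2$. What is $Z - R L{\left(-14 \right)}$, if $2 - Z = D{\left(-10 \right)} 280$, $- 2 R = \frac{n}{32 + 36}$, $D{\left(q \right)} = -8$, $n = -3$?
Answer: $\frac{305155}{136} \approx 2243.8$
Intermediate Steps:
$L{\left(P \right)} = 3 + 6 P$ ($L{\left(P \right)} = 3 - P \left(-3\right) 2 = 3 - - 3 P 2 = 3 - - 6 P = 3 + 6 P$)
$R = \frac{3}{136}$ ($R = - \frac{\left(-3\right) \frac{1}{32 + 36}}{2} = - \frac{\left(-3\right) \frac{1}{68}}{2} = \left(- \frac{1}{2}\right) \left(- \frac{3}{68}\right) = \frac{3}{136} \approx 0.022059$)
$Z = 2242$ ($Z = 2 - \left(-8\right) 280 = 2 - -2240 = 2 + 2240 = 2242$)
$Z - R L{\left(-14 \right)} = 2242 - \frac{3 \left(3 + 6 \left(-14\right)\right)}{136} = 2242 - \frac{3 \left(3 - 84\right)}{136} = 2242 - \frac{3}{136} \left(-81\right) = 2242 - - \frac{243}{136} = 2242 + \frac{243}{136} = \frac{305155}{136}$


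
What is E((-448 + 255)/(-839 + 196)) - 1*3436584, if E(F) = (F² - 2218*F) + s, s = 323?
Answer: -1420993888522/413449 ≈ -3.4369e+6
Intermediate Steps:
E(F) = 323 + F² - 2218*F (E(F) = (F² - 2218*F) + 323 = 323 + F² - 2218*F)
E((-448 + 255)/(-839 + 196)) - 1*3436584 = (323 + ((-448 + 255)/(-839 + 196))² - 2218*(-448 + 255)/(-839 + 196)) - 1*3436584 = (323 + (-193/(-643))² - (-428074)/(-643)) - 3436584 = (323 + (-193*(-1/643))² - (-428074)*(-1)/643) - 3436584 = (323 + (193/643)² - 2218*193/643) - 3436584 = (323 + 37249/413449 - 428074/643) - 3436584 = -141670306/413449 - 3436584 = -1420993888522/413449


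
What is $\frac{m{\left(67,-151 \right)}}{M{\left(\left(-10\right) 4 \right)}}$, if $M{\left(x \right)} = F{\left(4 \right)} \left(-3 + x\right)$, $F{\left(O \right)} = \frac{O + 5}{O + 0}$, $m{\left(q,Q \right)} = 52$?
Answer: $- \frac{208}{387} \approx -0.53747$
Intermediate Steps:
$F{\left(O \right)} = \frac{5 + O}{O}$
$M{\left(x \right)} = - \frac{27}{4} + \frac{9 x}{4}$ ($M{\left(x \right)} = \frac{5 + 4}{4} \left(-3 + x\right) = \frac{1}{4} \cdot 9 \left(-3 + x\right) = \frac{9 \left(-3 + x\right)}{4} = - \frac{27}{4} + \frac{9 x}{4}$)
$\frac{m{\left(67,-151 \right)}}{M{\left(\left(-10\right) 4 \right)}} = \frac{52}{- \frac{27}{4} + \frac{9 \left(\left(-10\right) 4\right)}{4}} = \frac{52}{- \frac{27}{4} + \frac{9}{4} \left(-40\right)} = \frac{52}{- \frac{27}{4} - 90} = \frac{52}{- \frac{387}{4}} = 52 \left(- \frac{4}{387}\right) = - \frac{208}{387}$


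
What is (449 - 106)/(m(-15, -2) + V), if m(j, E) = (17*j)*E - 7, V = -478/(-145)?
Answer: 49735/73413 ≈ 0.67747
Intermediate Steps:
V = 478/145 (V = -478*(-1/145) = 478/145 ≈ 3.2966)
m(j, E) = -7 + 17*E*j (m(j, E) = 17*E*j - 7 = -7 + 17*E*j)
(449 - 106)/(m(-15, -2) + V) = (449 - 106)/((-7 + 17*(-2)*(-15)) + 478/145) = 343/((-7 + 510) + 478/145) = 343/(503 + 478/145) = 343/(73413/145) = 343*(145/73413) = 49735/73413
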